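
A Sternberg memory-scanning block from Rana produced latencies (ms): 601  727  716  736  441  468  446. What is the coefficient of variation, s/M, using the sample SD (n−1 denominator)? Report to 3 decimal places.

n = 7, Σ = 4135, M = 590.7143
Σ(x−M)² = 113899.429; s = √(113899.429/6) = 137.7797
CV = 137.7797 / 590.7143 = 0.23324

0.233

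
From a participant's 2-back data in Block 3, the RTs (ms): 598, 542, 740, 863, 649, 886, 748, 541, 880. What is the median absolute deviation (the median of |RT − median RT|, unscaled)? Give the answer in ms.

140 ms

Sorted: 541, 542, 598, 649, 740, 748, 863, 880, 886 → median = 740
|x − 740|: 142, 198, 0, 123, 91, 146, 8, 199, 140
Sorted deviations: 0, 8, 91, 123, 140, 142, 146, 198, 199 → MAD = 140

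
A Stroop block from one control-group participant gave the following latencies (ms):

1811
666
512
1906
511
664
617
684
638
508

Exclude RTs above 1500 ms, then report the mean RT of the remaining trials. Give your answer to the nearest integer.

600 ms

Excluded: 1811, 1906
Retained (n=8): Σ = 4800
Mean = 4800/8 = 600.0000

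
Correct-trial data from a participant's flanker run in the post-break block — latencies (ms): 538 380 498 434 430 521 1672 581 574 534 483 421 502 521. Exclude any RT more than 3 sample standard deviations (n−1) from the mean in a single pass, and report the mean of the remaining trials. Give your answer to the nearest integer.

494 ms

n = 14, ΣRT = 8089, M = 577.786
Σ(x−M)² = 1334588.36; s = √(1334588.36/13) = 320.407
Cutoffs: 577.786 ± 3·320.407 → [-383.4, 1539.0]
Outside: 1672 → excluded.
Retained (n=13): Σ = 6417, mean = 6417/13 = 493.615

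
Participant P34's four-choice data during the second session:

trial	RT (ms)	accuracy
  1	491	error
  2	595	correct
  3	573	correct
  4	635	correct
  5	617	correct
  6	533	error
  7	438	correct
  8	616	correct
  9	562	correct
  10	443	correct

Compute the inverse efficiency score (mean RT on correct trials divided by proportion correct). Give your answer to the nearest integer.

700 ms

Correct trials (n=8): 595, 573, 635, 617, 438, 616, 562, 443
Mean correct RT = 4479/8 = 559.8750 ms
Proportion correct = 8/10
IES = 559.8750 / (8/10) = 699.844 ms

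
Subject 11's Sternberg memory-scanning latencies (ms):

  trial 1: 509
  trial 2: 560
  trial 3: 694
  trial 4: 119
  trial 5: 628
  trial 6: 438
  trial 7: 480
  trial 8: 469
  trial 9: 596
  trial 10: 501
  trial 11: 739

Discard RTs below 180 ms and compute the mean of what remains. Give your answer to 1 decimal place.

Excluded: 119
Retained (n=10): Σ = 5614
Mean = 5614/10 = 561.4000

561.4 ms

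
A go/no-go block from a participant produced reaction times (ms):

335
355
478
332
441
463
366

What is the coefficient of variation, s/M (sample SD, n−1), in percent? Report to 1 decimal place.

15.9%

n = 7, Σ = 2770, M = 395.7143
Σ(x−M)² = 23635.429; s = √(23635.429/6) = 62.7633
CV = 62.7633 / 395.7143 = 0.15861 = 15.861%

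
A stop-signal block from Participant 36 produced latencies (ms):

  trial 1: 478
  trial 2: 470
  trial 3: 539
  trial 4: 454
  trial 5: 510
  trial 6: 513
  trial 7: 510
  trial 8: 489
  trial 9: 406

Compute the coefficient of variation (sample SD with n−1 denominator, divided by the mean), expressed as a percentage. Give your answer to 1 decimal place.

8.1%

n = 9, Σ = 4369, M = 485.4444
Σ(x−M)² = 12440.222; s = √(12440.222/8) = 39.4338
CV = 39.4338 / 485.4444 = 0.08123 = 8.123%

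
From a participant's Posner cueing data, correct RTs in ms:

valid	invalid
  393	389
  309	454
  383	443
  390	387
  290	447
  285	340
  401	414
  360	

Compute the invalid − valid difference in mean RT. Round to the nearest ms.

59 ms

M(valid) = 2811/8 = 351.375
M(invalid) = 2874/7 = 410.571
Difference = 410.571 − 351.375 = 59.196 ms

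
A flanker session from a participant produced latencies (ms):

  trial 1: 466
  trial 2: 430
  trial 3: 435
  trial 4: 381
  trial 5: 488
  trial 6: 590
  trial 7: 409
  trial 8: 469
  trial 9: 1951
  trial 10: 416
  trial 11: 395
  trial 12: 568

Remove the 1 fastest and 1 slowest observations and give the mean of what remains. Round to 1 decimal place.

466.6 ms

Sorted: 381, 395, 409, 416, 430, 435, 466, 469, 488, 568, 590, 1951
Drop lowest 1 (381) and highest 1 (1951)
Remaining (n=10): Σ = 4666, mean = 4666/10 = 466.600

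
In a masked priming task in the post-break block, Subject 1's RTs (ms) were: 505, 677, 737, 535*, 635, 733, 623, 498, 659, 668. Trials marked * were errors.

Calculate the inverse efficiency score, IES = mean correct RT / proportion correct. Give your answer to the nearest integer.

708 ms

Correct trials (n=9): 505, 677, 737, 635, 733, 623, 498, 659, 668
Mean correct RT = 5735/9 = 637.2222 ms
Proportion correct = 9/10
IES = 637.2222 / (9/10) = 708.025 ms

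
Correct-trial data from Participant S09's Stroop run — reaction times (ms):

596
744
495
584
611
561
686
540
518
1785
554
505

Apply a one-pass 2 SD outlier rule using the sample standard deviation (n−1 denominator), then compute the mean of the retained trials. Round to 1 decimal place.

581.3 ms

n = 12, ΣRT = 8179, M = 681.583
Σ(x−M)² = 1386890.92; s = √(1386890.92/11) = 355.079
Cutoffs: 681.583 ± 2·355.079 → [-28.6, 1391.7]
Outside: 1785 → excluded.
Retained (n=11): Σ = 6394, mean = 6394/11 = 581.273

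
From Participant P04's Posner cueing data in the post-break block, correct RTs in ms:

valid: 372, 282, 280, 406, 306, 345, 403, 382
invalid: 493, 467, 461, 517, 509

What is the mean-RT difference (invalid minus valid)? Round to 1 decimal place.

M(valid) = 2776/8 = 347.000
M(invalid) = 2447/5 = 489.400
Difference = 489.400 − 347.000 = 142.400 ms

142.4 ms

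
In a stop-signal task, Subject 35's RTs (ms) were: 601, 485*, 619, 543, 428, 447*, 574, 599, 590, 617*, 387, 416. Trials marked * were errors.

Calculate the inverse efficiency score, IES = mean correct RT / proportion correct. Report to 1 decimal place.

704.7 ms

Correct trials (n=9): 601, 619, 543, 428, 574, 599, 590, 387, 416
Mean correct RT = 4757/9 = 528.5556 ms
Proportion correct = 9/12
IES = 528.5556 / (9/12) = 704.741 ms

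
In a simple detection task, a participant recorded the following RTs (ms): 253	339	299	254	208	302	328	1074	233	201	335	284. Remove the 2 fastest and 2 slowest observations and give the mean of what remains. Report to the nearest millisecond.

Sorted: 201, 208, 233, 253, 254, 284, 299, 302, 328, 335, 339, 1074
Drop lowest 2 (201, 208) and highest 2 (339, 1074)
Remaining (n=8): Σ = 2288, mean = 2288/8 = 286.000

286 ms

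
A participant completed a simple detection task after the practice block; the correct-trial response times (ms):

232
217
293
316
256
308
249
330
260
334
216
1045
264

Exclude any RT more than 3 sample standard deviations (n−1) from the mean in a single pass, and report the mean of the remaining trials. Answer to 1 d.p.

272.9 ms

n = 13, ΣRT = 4320, M = 332.308
Σ(x−M)² = 569882.77; s = √(569882.77/12) = 217.923
Cutoffs: 332.308 ± 3·217.923 → [-321.5, 986.1]
Outside: 1045 → excluded.
Retained (n=12): Σ = 3275, mean = 3275/12 = 272.917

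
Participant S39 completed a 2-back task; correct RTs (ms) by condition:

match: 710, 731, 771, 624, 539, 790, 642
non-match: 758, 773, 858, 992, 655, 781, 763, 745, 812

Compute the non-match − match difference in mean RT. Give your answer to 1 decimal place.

M(match) = 4807/7 = 686.714
M(non-match) = 7137/9 = 793.000
Difference = 793.000 − 686.714 = 106.286 ms

106.3 ms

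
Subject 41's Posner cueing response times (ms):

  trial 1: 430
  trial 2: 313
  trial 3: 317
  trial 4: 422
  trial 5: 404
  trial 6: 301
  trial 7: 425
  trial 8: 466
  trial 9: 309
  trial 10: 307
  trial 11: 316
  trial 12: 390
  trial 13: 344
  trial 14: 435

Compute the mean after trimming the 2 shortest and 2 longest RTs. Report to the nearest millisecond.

Sorted: 301, 307, 309, 313, 316, 317, 344, 390, 404, 422, 425, 430, 435, 466
Drop lowest 2 (301, 307) and highest 2 (435, 466)
Remaining (n=10): Σ = 3670, mean = 3670/10 = 367.000

367 ms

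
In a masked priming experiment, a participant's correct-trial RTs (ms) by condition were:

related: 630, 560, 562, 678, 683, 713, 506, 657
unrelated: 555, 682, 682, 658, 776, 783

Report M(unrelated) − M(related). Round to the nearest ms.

M(related) = 4989/8 = 623.625
M(unrelated) = 4136/6 = 689.333
Difference = 689.333 − 623.625 = 65.708 ms

66 ms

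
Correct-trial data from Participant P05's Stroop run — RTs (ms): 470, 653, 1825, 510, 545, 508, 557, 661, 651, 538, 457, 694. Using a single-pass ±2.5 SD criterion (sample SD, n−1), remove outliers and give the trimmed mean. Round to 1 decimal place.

n = 12, ΣRT = 8069, M = 672.417
Σ(x−M)² = 1518292.92; s = √(1518292.92/11) = 371.519
Cutoffs: 672.417 ± 2.5·371.519 → [-256.4, 1601.2]
Outside: 1825 → excluded.
Retained (n=11): Σ = 6244, mean = 6244/11 = 567.636

567.6 ms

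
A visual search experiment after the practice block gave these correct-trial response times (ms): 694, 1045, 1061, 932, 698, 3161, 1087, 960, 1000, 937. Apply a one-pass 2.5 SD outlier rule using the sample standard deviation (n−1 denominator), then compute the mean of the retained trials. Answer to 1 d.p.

934.9 ms

n = 10, ΣRT = 11575, M = 1157.500
Σ(x−M)² = 4630206.50; s = √(4630206.50/9) = 717.264
Cutoffs: 1157.500 ± 2.5·717.264 → [-635.7, 2950.7]
Outside: 3161 → excluded.
Retained (n=9): Σ = 8414, mean = 8414/9 = 934.889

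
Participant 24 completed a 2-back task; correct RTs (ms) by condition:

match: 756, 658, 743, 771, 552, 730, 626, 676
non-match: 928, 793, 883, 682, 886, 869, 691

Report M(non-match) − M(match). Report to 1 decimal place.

129.9 ms

M(match) = 5512/8 = 689.000
M(non-match) = 5732/7 = 818.857
Difference = 818.857 − 689.000 = 129.857 ms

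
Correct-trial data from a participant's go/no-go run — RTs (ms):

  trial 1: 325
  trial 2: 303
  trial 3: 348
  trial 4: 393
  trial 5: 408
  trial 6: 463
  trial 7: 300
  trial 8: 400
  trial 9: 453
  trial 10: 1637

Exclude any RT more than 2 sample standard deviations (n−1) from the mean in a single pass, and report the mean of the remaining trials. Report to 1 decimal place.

n = 10, ΣRT = 5030, M = 503.000
Σ(x−M)² = 1458708.00; s = √(1458708.00/9) = 402.590
Cutoffs: 503.000 ± 2·402.590 → [-302.2, 1308.2]
Outside: 1637 → excluded.
Retained (n=9): Σ = 3393, mean = 3393/9 = 377.000

377.0 ms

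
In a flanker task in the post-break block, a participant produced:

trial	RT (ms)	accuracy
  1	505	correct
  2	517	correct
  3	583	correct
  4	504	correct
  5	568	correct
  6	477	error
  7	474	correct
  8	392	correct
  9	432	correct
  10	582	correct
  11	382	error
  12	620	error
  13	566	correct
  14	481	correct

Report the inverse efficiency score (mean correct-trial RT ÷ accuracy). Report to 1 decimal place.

648.4 ms

Correct trials (n=11): 505, 517, 583, 504, 568, 474, 392, 432, 582, 566, 481
Mean correct RT = 5604/11 = 509.4545 ms
Proportion correct = 11/14
IES = 509.4545 / (11/14) = 648.397 ms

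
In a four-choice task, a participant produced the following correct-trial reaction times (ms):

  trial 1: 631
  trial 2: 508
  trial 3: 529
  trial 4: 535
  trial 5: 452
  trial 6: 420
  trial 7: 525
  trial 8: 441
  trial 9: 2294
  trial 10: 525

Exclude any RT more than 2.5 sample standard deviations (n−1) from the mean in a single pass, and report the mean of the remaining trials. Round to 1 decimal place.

507.3 ms

n = 10, ΣRT = 6860, M = 686.000
Σ(x−M)² = 2905202.00; s = √(2905202.00/9) = 568.155
Cutoffs: 686.000 ± 2.5·568.155 → [-734.4, 2106.4]
Outside: 2294 → excluded.
Retained (n=9): Σ = 4566, mean = 4566/9 = 507.333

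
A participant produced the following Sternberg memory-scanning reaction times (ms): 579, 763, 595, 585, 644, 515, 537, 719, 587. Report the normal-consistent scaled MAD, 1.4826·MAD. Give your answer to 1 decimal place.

Sorted: 515, 537, 579, 585, 587, 595, 644, 719, 763 → median = 587
|x − 587| sorted: 0, 2, 8, 8, 50, 57, 72, 132, 176 → MAD = 50
Robust SD ≈ 1.4826 × 50 = 74.130

74.1 ms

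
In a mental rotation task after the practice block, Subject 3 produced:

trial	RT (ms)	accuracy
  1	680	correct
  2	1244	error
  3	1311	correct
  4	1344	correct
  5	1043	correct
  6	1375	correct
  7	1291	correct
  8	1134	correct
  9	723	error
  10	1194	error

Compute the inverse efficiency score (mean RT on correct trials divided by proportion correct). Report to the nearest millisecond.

1669 ms

Correct trials (n=7): 680, 1311, 1344, 1043, 1375, 1291, 1134
Mean correct RT = 8178/7 = 1168.2857 ms
Proportion correct = 7/10
IES = 1168.2857 / (7/10) = 1668.980 ms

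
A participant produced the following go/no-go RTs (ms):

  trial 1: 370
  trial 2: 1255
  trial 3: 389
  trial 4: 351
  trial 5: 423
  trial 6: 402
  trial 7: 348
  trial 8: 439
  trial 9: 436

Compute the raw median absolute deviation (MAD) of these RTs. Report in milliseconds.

Sorted: 348, 351, 370, 389, 402, 423, 436, 439, 1255 → median = 402
|x − 402|: 32, 853, 13, 51, 21, 0, 54, 37, 34
Sorted deviations: 0, 13, 21, 32, 34, 37, 51, 54, 853 → MAD = 34

34 ms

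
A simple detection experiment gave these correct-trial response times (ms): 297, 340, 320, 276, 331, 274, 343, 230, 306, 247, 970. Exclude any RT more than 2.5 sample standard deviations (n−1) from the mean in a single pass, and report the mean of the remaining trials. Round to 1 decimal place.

n = 11, ΣRT = 3934, M = 357.636
Σ(x−M)² = 426174.55; s = √(426174.55/10) = 206.440
Cutoffs: 357.636 ± 2.5·206.440 → [-158.5, 873.7]
Outside: 970 → excluded.
Retained (n=10): Σ = 2964, mean = 2964/10 = 296.400

296.4 ms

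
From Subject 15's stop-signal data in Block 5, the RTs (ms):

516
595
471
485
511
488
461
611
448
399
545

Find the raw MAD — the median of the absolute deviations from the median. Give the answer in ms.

28 ms

Sorted: 399, 448, 461, 471, 485, 488, 511, 516, 545, 595, 611 → median = 488
|x − 488|: 28, 107, 17, 3, 23, 0, 27, 123, 40, 89, 57
Sorted deviations: 0, 3, 17, 23, 27, 28, 40, 57, 89, 107, 123 → MAD = 28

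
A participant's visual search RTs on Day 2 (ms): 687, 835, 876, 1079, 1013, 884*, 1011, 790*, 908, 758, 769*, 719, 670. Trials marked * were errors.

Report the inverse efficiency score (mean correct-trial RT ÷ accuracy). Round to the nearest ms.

1112 ms

Correct trials (n=10): 687, 835, 876, 1079, 1013, 1011, 908, 758, 719, 670
Mean correct RT = 8556/10 = 855.6000 ms
Proportion correct = 10/13
IES = 855.6000 / (10/13) = 1112.280 ms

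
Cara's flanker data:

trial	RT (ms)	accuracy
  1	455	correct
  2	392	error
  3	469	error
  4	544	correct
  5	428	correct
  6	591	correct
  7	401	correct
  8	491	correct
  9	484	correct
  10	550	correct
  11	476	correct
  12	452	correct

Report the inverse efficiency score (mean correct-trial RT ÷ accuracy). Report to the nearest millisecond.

Correct trials (n=10): 455, 544, 428, 591, 401, 491, 484, 550, 476, 452
Mean correct RT = 4872/10 = 487.2000 ms
Proportion correct = 10/12
IES = 487.2000 / (10/12) = 584.640 ms

585 ms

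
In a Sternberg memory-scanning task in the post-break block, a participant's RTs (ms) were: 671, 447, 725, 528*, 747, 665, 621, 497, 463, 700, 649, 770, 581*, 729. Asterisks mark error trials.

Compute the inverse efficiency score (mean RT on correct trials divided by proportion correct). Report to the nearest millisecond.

Correct trials (n=12): 671, 447, 725, 747, 665, 621, 497, 463, 700, 649, 770, 729
Mean correct RT = 7684/12 = 640.3333 ms
Proportion correct = 12/14
IES = 640.3333 / (12/14) = 747.056 ms

747 ms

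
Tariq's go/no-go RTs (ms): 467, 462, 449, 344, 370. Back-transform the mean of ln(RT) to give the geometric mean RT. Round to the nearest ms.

415 ms

ln(RT): 6.1463, 6.1356, 6.1070, 5.8406, 5.9135
Mean ln(RT) = 30.1431/5 = 6.02861
Geometric mean = exp(6.02861) = 415.14 ms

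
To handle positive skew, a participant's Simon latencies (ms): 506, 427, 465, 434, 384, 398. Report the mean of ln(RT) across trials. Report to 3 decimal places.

ln(RT): 6.2265, 6.0568, 6.1420, 6.0730, 5.9506, 5.9865
Σ ln(RT) = 36.4355
Mean = 36.4355/6 = 6.07258

6.073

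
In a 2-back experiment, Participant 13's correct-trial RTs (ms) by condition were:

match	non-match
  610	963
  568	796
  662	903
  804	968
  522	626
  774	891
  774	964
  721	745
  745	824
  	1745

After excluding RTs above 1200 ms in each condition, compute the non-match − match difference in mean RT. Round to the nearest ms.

non-match: exclude 1745
M(match) = 6180/9 = 686.667
M(non-match) = 7680/9 = 853.333
Difference = 853.333 − 686.667 = 166.667 ms

167 ms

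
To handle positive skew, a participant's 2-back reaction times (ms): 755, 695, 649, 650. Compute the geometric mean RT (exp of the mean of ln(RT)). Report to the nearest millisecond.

686 ms

ln(RT): 6.6267, 6.5439, 6.4754, 6.4770
Mean ln(RT) = 26.1230/4 = 6.53076
Geometric mean = exp(6.53076) = 685.92 ms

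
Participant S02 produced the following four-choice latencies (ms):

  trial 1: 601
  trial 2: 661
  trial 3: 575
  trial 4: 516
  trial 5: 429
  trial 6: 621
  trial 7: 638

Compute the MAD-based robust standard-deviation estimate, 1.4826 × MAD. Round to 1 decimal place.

Sorted: 429, 516, 575, 601, 621, 638, 661 → median = 601
|x − 601| sorted: 0, 20, 26, 37, 60, 85, 172 → MAD = 37
Robust SD ≈ 1.4826 × 37 = 54.856

54.9 ms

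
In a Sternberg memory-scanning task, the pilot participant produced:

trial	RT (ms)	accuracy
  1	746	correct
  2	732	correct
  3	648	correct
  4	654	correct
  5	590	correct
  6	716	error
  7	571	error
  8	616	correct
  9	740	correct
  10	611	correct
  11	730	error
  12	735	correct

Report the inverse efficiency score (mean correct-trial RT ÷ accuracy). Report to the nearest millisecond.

900 ms

Correct trials (n=9): 746, 732, 648, 654, 590, 616, 740, 611, 735
Mean correct RT = 6072/9 = 674.6667 ms
Proportion correct = 9/12
IES = 674.6667 / (9/12) = 899.556 ms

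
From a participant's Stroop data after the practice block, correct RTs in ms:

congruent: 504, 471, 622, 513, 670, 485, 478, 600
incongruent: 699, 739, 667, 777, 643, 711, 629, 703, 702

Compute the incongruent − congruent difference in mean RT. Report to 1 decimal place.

153.8 ms

M(congruent) = 4343/8 = 542.875
M(incongruent) = 6270/9 = 696.667
Difference = 696.667 − 542.875 = 153.792 ms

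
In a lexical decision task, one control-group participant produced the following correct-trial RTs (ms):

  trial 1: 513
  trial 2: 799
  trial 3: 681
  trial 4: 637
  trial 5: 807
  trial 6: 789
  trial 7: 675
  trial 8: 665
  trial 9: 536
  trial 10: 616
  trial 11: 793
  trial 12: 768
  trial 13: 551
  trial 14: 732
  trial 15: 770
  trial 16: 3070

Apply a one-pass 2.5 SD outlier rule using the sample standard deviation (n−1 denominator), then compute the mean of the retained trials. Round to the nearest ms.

689 ms

n = 16, ΣRT = 13402, M = 837.625
Σ(x−M)² = 5459519.75; s = √(5459519.75/15) = 603.298
Cutoffs: 837.625 ± 2.5·603.298 → [-670.6, 2345.9]
Outside: 3070 → excluded.
Retained (n=15): Σ = 10332, mean = 10332/15 = 688.800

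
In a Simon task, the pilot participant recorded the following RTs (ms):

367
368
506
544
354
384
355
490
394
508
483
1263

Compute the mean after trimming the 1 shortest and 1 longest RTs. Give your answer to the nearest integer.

440 ms

Sorted: 354, 355, 367, 368, 384, 394, 483, 490, 506, 508, 544, 1263
Drop lowest 1 (354) and highest 1 (1263)
Remaining (n=10): Σ = 4399, mean = 4399/10 = 439.900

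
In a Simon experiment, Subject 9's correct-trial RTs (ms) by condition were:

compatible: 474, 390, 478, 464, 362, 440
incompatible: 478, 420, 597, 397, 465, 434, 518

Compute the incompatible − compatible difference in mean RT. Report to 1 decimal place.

38.0 ms

M(compatible) = 2608/6 = 434.667
M(incompatible) = 3309/7 = 472.714
Difference = 472.714 − 434.667 = 38.048 ms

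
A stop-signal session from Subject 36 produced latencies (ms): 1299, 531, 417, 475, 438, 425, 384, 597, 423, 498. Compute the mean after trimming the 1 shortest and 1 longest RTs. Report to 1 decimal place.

Sorted: 384, 417, 423, 425, 438, 475, 498, 531, 597, 1299
Drop lowest 1 (384) and highest 1 (1299)
Remaining (n=8): Σ = 3804, mean = 3804/8 = 475.500

475.5 ms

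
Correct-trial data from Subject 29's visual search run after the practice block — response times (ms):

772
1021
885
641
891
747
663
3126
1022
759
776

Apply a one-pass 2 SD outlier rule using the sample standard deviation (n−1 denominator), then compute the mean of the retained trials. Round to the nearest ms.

n = 11, ΣRT = 11303, M = 1027.545
Σ(x−M)² = 5004260.73; s = √(5004260.73/10) = 707.408
Cutoffs: 1027.545 ± 2·707.408 → [-387.3, 2442.4]
Outside: 3126 → excluded.
Retained (n=10): Σ = 8177, mean = 8177/10 = 817.700

818 ms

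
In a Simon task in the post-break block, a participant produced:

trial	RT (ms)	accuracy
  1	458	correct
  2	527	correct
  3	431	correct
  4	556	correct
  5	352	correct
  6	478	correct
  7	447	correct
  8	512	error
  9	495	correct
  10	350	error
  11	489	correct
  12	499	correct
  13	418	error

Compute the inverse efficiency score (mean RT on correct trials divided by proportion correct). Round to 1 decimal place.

Correct trials (n=10): 458, 527, 431, 556, 352, 478, 447, 495, 489, 499
Mean correct RT = 4732/10 = 473.2000 ms
Proportion correct = 10/13
IES = 473.2000 / (10/13) = 615.160 ms

615.2 ms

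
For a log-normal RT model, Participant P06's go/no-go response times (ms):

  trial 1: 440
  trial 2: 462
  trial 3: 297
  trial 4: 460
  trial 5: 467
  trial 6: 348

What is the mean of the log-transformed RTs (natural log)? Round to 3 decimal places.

ln(RT): 6.0868, 6.1356, 5.6937, 6.1312, 6.1463, 5.8522
Σ ln(RT) = 36.0458
Mean = 36.0458/6 = 6.00764

6.008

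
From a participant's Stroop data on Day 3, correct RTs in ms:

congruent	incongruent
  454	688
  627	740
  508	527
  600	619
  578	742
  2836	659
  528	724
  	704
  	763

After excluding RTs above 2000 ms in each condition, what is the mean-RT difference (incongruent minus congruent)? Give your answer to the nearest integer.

136 ms

congruent: exclude 2836
M(congruent) = 3295/6 = 549.167
M(incongruent) = 6166/9 = 685.111
Difference = 685.111 − 549.167 = 135.944 ms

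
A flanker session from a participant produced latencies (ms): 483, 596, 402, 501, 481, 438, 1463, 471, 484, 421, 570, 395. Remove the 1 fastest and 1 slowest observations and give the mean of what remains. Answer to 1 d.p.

484.7 ms

Sorted: 395, 402, 421, 438, 471, 481, 483, 484, 501, 570, 596, 1463
Drop lowest 1 (395) and highest 1 (1463)
Remaining (n=10): Σ = 4847, mean = 4847/10 = 484.700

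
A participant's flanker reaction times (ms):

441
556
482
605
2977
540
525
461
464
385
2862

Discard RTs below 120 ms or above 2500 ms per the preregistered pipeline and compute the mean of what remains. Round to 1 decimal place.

495.4 ms

Excluded: 2862, 2977
Retained (n=9): Σ = 4459
Mean = 4459/9 = 495.4444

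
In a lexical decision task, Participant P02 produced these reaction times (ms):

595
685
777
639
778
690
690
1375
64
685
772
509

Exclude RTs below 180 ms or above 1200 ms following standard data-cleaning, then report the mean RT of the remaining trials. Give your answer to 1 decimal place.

Excluded: 64, 1375
Retained (n=10): Σ = 6820
Mean = 6820/10 = 682.0000

682.0 ms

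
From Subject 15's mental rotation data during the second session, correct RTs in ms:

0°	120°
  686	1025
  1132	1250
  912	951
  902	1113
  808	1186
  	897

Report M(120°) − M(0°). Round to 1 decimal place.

182.3 ms

M(0°) = 4440/5 = 888.000
M(120°) = 6422/6 = 1070.333
Difference = 1070.333 − 888.000 = 182.333 ms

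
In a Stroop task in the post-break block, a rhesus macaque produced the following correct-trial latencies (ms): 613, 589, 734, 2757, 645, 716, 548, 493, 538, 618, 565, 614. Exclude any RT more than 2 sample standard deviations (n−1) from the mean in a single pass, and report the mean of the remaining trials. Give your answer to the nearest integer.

n = 12, ΣRT = 9430, M = 785.833
Σ(x−M)² = 4291709.67; s = √(4291709.67/11) = 624.624
Cutoffs: 785.833 ± 2·624.624 → [-463.4, 2035.1]
Outside: 2757 → excluded.
Retained (n=11): Σ = 6673, mean = 6673/11 = 606.636

607 ms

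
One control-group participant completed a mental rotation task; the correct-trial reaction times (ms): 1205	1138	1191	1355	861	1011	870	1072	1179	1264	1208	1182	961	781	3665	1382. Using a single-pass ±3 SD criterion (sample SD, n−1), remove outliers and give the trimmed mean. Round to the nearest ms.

1111 ms

n = 16, ΣRT = 20325, M = 1270.312
Σ(x−M)² = 6571755.44; s = √(6571755.44/15) = 661.904
Cutoffs: 1270.312 ± 3·661.904 → [-715.4, 3256.0]
Outside: 3665 → excluded.
Retained (n=15): Σ = 16660, mean = 16660/15 = 1110.667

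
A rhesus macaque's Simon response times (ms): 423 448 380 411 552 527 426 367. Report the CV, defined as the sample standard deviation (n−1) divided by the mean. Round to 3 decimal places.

0.149

n = 8, Σ = 3534, M = 441.7500
Σ(x−M)² = 30407.500; s = √(30407.500/7) = 65.9085
CV = 65.9085 / 441.7500 = 0.14920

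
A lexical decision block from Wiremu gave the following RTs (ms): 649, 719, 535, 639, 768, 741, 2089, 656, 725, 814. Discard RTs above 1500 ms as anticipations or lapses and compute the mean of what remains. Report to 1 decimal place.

694.0 ms

Excluded: 2089
Retained (n=9): Σ = 6246
Mean = 6246/9 = 694.0000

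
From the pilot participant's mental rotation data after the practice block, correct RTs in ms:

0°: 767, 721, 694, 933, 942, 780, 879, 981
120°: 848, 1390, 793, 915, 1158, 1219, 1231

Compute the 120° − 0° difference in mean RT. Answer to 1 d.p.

M(0°) = 6697/8 = 837.125
M(120°) = 7554/7 = 1079.143
Difference = 1079.143 − 837.125 = 242.018 ms

242.0 ms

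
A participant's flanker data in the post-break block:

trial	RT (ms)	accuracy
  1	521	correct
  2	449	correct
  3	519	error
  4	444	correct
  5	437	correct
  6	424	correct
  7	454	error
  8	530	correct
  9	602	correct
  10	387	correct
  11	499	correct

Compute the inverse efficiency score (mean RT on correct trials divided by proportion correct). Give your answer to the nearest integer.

Correct trials (n=9): 521, 449, 444, 437, 424, 530, 602, 387, 499
Mean correct RT = 4293/9 = 477.0000 ms
Proportion correct = 9/11
IES = 477.0000 / (9/11) = 583.000 ms

583 ms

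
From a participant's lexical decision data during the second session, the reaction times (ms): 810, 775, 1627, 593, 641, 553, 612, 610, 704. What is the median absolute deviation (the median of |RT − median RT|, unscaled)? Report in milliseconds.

63 ms

Sorted: 553, 593, 610, 612, 641, 704, 775, 810, 1627 → median = 641
|x − 641|: 169, 134, 986, 48, 0, 88, 29, 31, 63
Sorted deviations: 0, 29, 31, 48, 63, 88, 134, 169, 986 → MAD = 63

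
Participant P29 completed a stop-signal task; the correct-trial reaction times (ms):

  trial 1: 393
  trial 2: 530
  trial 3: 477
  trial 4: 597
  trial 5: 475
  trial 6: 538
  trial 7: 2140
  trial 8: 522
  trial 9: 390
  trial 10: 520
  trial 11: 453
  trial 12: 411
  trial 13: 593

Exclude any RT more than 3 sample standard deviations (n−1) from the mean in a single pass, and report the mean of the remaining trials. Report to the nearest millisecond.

492 ms

n = 13, ΣRT = 8039, M = 618.385
Σ(x−M)² = 2563525.08; s = √(2563525.08/12) = 462.198
Cutoffs: 618.385 ± 3·462.198 → [-768.2, 2005.0]
Outside: 2140 → excluded.
Retained (n=12): Σ = 5899, mean = 5899/12 = 491.583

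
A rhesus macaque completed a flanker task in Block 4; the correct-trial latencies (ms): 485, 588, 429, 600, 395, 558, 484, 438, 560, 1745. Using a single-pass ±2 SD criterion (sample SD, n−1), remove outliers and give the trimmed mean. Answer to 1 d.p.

n = 10, ΣRT = 6282, M = 628.200
Σ(x−M)² = 1430771.60; s = √(1430771.60/9) = 398.716
Cutoffs: 628.200 ± 2·398.716 → [-169.2, 1425.6]
Outside: 1745 → excluded.
Retained (n=9): Σ = 4537, mean = 4537/9 = 504.111

504.1 ms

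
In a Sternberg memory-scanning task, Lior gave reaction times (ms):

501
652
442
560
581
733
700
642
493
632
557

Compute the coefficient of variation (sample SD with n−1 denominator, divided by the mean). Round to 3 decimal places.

n = 11, Σ = 6493, M = 590.2727
Σ(x−M)² = 82164.182; s = √(82164.182/10) = 90.6445
CV = 90.6445 / 590.2727 = 0.15356

0.154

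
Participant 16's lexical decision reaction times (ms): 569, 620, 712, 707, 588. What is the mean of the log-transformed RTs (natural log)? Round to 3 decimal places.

ln(RT): 6.3439, 6.4297, 6.5681, 6.5610, 6.3767
Σ ln(RT) = 32.2794
Mean = 32.2794/5 = 6.45589

6.456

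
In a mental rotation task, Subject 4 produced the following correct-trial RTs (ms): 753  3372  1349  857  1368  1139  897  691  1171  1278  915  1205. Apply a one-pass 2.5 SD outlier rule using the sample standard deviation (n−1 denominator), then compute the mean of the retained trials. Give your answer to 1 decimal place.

1056.6 ms

n = 12, ΣRT = 14995, M = 1249.583
Σ(x−M)² = 5498750.92; s = √(5498750.92/11) = 707.026
Cutoffs: 1249.583 ± 2.5·707.026 → [-518.0, 3017.1]
Outside: 3372 → excluded.
Retained (n=11): Σ = 11623, mean = 11623/11 = 1056.636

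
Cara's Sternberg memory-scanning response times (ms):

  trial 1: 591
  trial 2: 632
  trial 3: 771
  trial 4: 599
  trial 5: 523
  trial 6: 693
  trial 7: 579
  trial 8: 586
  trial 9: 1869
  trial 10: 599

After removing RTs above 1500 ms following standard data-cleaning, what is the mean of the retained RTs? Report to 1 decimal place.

619.2 ms

Excluded: 1869
Retained (n=9): Σ = 5573
Mean = 5573/9 = 619.2222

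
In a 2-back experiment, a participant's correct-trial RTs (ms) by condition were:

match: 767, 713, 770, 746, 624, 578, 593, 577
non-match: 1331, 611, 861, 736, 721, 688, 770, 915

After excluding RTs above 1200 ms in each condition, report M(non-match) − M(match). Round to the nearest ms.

86 ms

non-match: exclude 1331
M(match) = 5368/8 = 671.000
M(non-match) = 5302/7 = 757.429
Difference = 757.429 − 671.000 = 86.429 ms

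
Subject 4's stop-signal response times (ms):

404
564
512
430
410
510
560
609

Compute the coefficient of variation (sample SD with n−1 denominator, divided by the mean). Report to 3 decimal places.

n = 8, Σ = 3999, M = 499.8750
Σ(x−M)² = 42036.875; s = √(42036.875/7) = 77.4937
CV = 77.4937 / 499.8750 = 0.15503

0.155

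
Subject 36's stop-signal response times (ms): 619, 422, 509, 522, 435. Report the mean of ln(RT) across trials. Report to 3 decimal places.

6.208

ln(RT): 6.4281, 6.0450, 6.2324, 6.2577, 6.0753
Σ ln(RT) = 31.0386
Mean = 31.0386/5 = 6.20771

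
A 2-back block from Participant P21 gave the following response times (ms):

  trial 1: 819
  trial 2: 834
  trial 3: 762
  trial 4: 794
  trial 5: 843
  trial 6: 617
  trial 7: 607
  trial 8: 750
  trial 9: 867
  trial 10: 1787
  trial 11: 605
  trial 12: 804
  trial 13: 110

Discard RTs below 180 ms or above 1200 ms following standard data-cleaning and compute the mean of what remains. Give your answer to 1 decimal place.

Excluded: 110, 1787
Retained (n=11): Σ = 8302
Mean = 8302/11 = 754.7273

754.7 ms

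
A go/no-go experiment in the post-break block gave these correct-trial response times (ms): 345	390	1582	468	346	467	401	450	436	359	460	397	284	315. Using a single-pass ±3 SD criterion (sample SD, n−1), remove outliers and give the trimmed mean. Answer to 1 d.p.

393.7 ms

n = 14, ΣRT = 6700, M = 478.571
Σ(x−M)² = 1355617.43; s = √(1355617.43/13) = 322.921
Cutoffs: 478.571 ± 3·322.921 → [-490.2, 1447.3]
Outside: 1582 → excluded.
Retained (n=13): Σ = 5118, mean = 5118/13 = 393.692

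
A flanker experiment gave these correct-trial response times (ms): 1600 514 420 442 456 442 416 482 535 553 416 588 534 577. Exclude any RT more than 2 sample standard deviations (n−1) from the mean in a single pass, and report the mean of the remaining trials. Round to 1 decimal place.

n = 14, ΣRT = 7975, M = 569.643
Σ(x−M)² = 1190657.21; s = √(1190657.21/13) = 302.637
Cutoffs: 569.643 ± 2·302.637 → [-35.6, 1174.9]
Outside: 1600 → excluded.
Retained (n=13): Σ = 6375, mean = 6375/13 = 490.385

490.4 ms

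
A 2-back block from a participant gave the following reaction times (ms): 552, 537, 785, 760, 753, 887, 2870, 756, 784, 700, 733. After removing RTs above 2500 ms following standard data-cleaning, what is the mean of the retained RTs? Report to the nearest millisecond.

Excluded: 2870
Retained (n=10): Σ = 7247
Mean = 7247/10 = 724.7000

725 ms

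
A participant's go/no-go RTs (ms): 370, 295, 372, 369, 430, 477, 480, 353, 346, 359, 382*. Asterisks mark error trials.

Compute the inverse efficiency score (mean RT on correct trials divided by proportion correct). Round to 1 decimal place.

Correct trials (n=10): 370, 295, 372, 369, 430, 477, 480, 353, 346, 359
Mean correct RT = 3851/10 = 385.1000 ms
Proportion correct = 10/11
IES = 385.1000 / (10/11) = 423.610 ms

423.6 ms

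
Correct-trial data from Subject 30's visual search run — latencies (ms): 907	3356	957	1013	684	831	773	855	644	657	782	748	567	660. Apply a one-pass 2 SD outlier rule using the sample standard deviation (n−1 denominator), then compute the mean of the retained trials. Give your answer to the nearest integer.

775 ms

n = 14, ΣRT = 13434, M = 959.571
Σ(x−M)² = 6397993.43; s = √(6397993.43/13) = 701.536
Cutoffs: 959.571 ± 2·701.536 → [-443.5, 2362.6]
Outside: 3356 → excluded.
Retained (n=13): Σ = 10078, mean = 10078/13 = 775.231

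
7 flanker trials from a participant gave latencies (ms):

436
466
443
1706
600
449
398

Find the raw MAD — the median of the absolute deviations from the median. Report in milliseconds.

Sorted: 398, 436, 443, 449, 466, 600, 1706 → median = 449
|x − 449|: 13, 17, 6, 1257, 151, 0, 51
Sorted deviations: 0, 6, 13, 17, 51, 151, 1257 → MAD = 17

17 ms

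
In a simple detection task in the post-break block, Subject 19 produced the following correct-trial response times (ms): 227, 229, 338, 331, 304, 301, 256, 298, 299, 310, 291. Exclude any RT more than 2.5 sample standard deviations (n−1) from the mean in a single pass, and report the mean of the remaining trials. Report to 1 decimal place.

n = 11, ΣRT = 3184, M = 289.455
Σ(x−M)² = 13690.73; s = √(13690.73/10) = 37.001
Cutoffs: 289.455 ± 2.5·37.001 → [197.0, 382.0]
No RTs fall outside the cutoffs; all 11 retained. Mean = 3184/11 = 289.455

289.5 ms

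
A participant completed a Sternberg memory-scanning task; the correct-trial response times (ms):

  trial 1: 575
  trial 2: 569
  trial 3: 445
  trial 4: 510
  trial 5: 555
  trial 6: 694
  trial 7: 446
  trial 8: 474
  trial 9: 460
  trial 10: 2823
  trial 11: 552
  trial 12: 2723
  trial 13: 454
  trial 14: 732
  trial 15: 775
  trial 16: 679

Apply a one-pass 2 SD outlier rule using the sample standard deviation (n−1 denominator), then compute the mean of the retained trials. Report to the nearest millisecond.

n = 16, ΣRT = 13466, M = 841.625
Σ(x−M)² = 8696409.75; s = √(8696409.75/15) = 761.420
Cutoffs: 841.625 ± 2·761.420 → [-681.2, 2364.5]
Outside: 2723, 2823 → excluded.
Retained (n=14): Σ = 7920, mean = 7920/14 = 565.714

566 ms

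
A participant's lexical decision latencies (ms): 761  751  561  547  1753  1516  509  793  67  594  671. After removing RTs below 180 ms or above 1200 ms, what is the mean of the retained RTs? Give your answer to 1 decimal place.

Excluded: 67, 1516, 1753
Retained (n=8): Σ = 5187
Mean = 5187/8 = 648.3750

648.4 ms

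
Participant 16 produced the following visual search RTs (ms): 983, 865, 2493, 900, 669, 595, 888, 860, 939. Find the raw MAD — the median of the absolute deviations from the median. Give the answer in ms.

51 ms

Sorted: 595, 669, 860, 865, 888, 900, 939, 983, 2493 → median = 888
|x − 888|: 95, 23, 1605, 12, 219, 293, 0, 28, 51
Sorted deviations: 0, 12, 23, 28, 51, 95, 219, 293, 1605 → MAD = 51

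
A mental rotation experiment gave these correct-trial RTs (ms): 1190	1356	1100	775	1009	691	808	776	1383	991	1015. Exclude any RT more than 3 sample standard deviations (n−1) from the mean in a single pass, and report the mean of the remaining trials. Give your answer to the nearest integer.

1009 ms

n = 11, ΣRT = 11094, M = 1008.545
Σ(x−M)² = 552254.73; s = √(552254.73/10) = 235.001
Cutoffs: 1008.545 ± 3·235.001 → [303.5, 1713.5]
No RTs fall outside the cutoffs; all 11 retained. Mean = 11094/11 = 1008.545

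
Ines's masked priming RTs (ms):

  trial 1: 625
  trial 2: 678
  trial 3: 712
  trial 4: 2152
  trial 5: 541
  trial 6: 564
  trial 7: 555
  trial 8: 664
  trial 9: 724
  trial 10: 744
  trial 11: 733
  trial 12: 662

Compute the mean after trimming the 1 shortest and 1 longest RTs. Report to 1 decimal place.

Sorted: 541, 555, 564, 625, 662, 664, 678, 712, 724, 733, 744, 2152
Drop lowest 1 (541) and highest 1 (2152)
Remaining (n=10): Σ = 6661, mean = 6661/10 = 666.100

666.1 ms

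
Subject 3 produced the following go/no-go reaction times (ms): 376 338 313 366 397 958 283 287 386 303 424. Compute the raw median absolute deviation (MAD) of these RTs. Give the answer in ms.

Sorted: 283, 287, 303, 313, 338, 366, 376, 386, 397, 424, 958 → median = 366
|x − 366|: 10, 28, 53, 0, 31, 592, 83, 79, 20, 63, 58
Sorted deviations: 0, 10, 20, 28, 31, 53, 58, 63, 79, 83, 592 → MAD = 53

53 ms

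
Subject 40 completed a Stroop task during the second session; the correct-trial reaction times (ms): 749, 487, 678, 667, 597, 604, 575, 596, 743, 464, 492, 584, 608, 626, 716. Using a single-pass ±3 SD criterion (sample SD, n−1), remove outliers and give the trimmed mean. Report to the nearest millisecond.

612 ms

n = 15, ΣRT = 9186, M = 612.400
Σ(x−M)² = 108963.60; s = √(108963.60/14) = 88.222
Cutoffs: 612.400 ± 3·88.222 → [347.7, 877.1]
No RTs fall outside the cutoffs; all 15 retained. Mean = 9186/15 = 612.400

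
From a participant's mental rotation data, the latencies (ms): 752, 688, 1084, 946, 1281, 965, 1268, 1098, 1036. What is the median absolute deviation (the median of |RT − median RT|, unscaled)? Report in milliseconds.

Sorted: 688, 752, 946, 965, 1036, 1084, 1098, 1268, 1281 → median = 1036
|x − 1036|: 284, 348, 48, 90, 245, 71, 232, 62, 0
Sorted deviations: 0, 48, 62, 71, 90, 232, 245, 284, 348 → MAD = 90

90 ms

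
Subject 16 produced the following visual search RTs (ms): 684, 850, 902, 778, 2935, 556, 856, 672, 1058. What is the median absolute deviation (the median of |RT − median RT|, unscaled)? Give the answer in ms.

166 ms

Sorted: 556, 672, 684, 778, 850, 856, 902, 1058, 2935 → median = 850
|x − 850|: 166, 0, 52, 72, 2085, 294, 6, 178, 208
Sorted deviations: 0, 6, 52, 72, 166, 178, 208, 294, 2085 → MAD = 166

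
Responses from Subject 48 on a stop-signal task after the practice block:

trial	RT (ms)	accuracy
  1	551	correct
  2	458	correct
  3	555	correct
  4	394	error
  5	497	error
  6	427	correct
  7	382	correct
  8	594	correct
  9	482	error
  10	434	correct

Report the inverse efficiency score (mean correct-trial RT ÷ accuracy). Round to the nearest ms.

Correct trials (n=7): 551, 458, 555, 427, 382, 594, 434
Mean correct RT = 3401/7 = 485.8571 ms
Proportion correct = 7/10
IES = 485.8571 / (7/10) = 694.082 ms

694 ms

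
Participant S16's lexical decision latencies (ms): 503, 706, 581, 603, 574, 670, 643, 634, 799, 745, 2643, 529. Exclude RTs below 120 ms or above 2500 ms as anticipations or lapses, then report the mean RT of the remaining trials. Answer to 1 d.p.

Excluded: 2643
Retained (n=11): Σ = 6987
Mean = 6987/11 = 635.1818

635.2 ms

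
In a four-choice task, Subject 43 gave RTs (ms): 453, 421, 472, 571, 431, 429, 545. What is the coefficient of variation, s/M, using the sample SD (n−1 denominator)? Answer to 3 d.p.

n = 7, Σ = 3322, M = 474.5714
Σ(x−M)² = 21575.714; s = √(21575.714/6) = 59.9663
CV = 59.9663 / 474.5714 = 0.12636

0.126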